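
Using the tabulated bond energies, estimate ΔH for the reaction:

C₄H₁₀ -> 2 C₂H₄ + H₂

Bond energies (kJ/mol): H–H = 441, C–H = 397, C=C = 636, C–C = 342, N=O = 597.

Bonds broken (reactants):
  C–C: 3 × 342 = 1026
  C–H: 10 × 397 = 3970
  Σ(broken) = 4996 kJ
Bonds formed (products):
  C–H: 8 × 397 = 3176
  C=C: 2 × 636 = 1272
  H–H: 1 × 441 = 441
  Σ(formed) = 4889 kJ
ΔH = Σ(broken) − Σ(formed) = 4996 − 4889 = +107 kJ

ΔH ≈ +107 kJ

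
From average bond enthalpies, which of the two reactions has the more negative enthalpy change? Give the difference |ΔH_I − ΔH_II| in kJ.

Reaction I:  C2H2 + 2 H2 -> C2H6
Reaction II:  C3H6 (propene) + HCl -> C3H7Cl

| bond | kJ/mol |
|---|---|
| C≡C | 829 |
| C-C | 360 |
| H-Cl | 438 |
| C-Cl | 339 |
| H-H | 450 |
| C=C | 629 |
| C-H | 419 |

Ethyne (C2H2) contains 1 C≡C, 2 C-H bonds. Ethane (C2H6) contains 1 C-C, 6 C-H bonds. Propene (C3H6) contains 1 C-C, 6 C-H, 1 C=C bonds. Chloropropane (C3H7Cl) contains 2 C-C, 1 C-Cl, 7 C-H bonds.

Reaction I, by 256 kJ

Reaction I:
  Bonds broken (reactants):
    C≡C: 1 × 829 = 829
    C-H: 2 × 419 = 838
    H-H: 2 × 450 = 900
    Σ(broken) = 2567 kJ
  Bonds formed (products):
    C-C: 1 × 360 = 360
    C-H: 6 × 419 = 2514
    Σ(formed) = 2874 kJ
  ΔH_I = 2567 − 2874 = −307 kJ
Reaction II:
  Bonds broken (reactants):
    C-C: 1 × 360 = 360
    C-H: 6 × 419 = 2514
    C=C: 1 × 629 = 629
    H-Cl: 1 × 438 = 438
    Σ(broken) = 3941 kJ
  Bonds formed (products):
    C-C: 2 × 360 = 720
    C-Cl: 1 × 339 = 339
    C-H: 7 × 419 = 2933
    Σ(formed) = 3992 kJ
  ΔH_II = 3941 − 3992 = −51 kJ
ΔH_I − ΔH_II = −256 kJ, so reaction I has the more negative ΔH; |ΔH_I − ΔH_II| = 256 kJ.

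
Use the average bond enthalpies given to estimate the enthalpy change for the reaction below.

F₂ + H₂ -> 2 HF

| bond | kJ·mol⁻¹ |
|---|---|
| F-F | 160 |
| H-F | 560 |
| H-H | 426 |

ΔH ≈ −534 kJ

Bonds broken (reactants):
  F-F: 1 × 160 = 160
  H-H: 1 × 426 = 426
  Σ(broken) = 586 kJ
Bonds formed (products):
  H-F: 2 × 560 = 1120
  Σ(formed) = 1120 kJ
ΔH = Σ(broken) − Σ(formed) = 586 − 1120 = −534 kJ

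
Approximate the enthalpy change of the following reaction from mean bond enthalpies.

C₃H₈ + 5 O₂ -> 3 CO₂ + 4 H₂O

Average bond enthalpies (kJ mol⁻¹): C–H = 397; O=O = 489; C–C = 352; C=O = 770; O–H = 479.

Bonds broken (reactants):
  C–C: 2 × 352 = 704
  C–H: 8 × 397 = 3176
  O=O: 5 × 489 = 2445
  Σ(broken) = 6325 kJ
Bonds formed (products):
  C=O: 6 × 770 = 4620
  O–H: 8 × 479 = 3832
  Σ(formed) = 8452 kJ
ΔH = Σ(broken) − Σ(formed) = 6325 − 8452 = −2127 kJ

ΔH ≈ −2127 kJ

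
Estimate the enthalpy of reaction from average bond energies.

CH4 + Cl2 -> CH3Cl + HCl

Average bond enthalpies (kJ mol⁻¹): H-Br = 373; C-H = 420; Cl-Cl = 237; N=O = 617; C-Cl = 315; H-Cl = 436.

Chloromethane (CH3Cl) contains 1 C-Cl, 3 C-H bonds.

Bonds broken (reactants):
  C-H: 4 × 420 = 1680
  Cl-Cl: 1 × 237 = 237
  Σ(broken) = 1917 kJ
Bonds formed (products):
  C-Cl: 1 × 315 = 315
  C-H: 3 × 420 = 1260
  H-Cl: 1 × 436 = 436
  Σ(formed) = 2011 kJ
ΔH = Σ(broken) − Σ(formed) = 1917 − 2011 = −94 kJ

ΔH ≈ −94 kJ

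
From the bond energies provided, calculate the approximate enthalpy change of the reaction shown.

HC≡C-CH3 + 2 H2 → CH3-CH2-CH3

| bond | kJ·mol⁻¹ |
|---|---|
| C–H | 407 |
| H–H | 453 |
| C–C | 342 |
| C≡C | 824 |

ΔH ≈ −240 kJ

Bonds broken (reactants):
  C≡C: 1 × 824 = 824
  C–C: 1 × 342 = 342
  C–H: 4 × 407 = 1628
  H–H: 2 × 453 = 906
  Σ(broken) = 3700 kJ
Bonds formed (products):
  C–C: 2 × 342 = 684
  C–H: 8 × 407 = 3256
  Σ(formed) = 3940 kJ
ΔH = Σ(broken) − Σ(formed) = 3700 − 3940 = −240 kJ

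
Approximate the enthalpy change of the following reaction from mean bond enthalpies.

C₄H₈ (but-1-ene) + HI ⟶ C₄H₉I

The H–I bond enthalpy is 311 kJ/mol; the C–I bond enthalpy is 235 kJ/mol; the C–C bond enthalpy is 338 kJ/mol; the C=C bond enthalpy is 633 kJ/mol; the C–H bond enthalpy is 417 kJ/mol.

ΔH ≈ −46 kJ

Bonds broken (reactants):
  C–C: 2 × 338 = 676
  C–H: 8 × 417 = 3336
  C=C: 1 × 633 = 633
  H–I: 1 × 311 = 311
  Σ(broken) = 4956 kJ
Bonds formed (products):
  C–C: 3 × 338 = 1014
  C–H: 9 × 417 = 3753
  C–I: 1 × 235 = 235
  Σ(formed) = 5002 kJ
ΔH = Σ(broken) − Σ(formed) = 4956 − 5002 = −46 kJ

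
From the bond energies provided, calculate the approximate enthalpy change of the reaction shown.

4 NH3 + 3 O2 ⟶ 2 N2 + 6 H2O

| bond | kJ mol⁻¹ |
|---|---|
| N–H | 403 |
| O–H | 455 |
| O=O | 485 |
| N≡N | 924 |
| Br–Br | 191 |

Bonds broken (reactants):
  N–H: 12 × 403 = 4836
  O=O: 3 × 485 = 1455
  Σ(broken) = 6291 kJ
Bonds formed (products):
  N≡N: 2 × 924 = 1848
  O–H: 12 × 455 = 5460
  Σ(formed) = 7308 kJ
ΔH = Σ(broken) − Σ(formed) = 6291 − 7308 = −1017 kJ

ΔH ≈ −1017 kJ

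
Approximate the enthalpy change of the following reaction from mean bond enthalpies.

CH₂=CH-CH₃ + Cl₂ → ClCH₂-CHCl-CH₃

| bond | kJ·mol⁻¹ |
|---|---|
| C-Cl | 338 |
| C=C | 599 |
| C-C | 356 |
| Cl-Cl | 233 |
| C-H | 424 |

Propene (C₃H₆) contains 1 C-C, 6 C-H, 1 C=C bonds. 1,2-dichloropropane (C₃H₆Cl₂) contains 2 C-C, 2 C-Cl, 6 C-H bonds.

ΔH ≈ −200 kJ

Bonds broken (reactants):
  C-C: 1 × 356 = 356
  C-H: 6 × 424 = 2544
  C=C: 1 × 599 = 599
  Cl-Cl: 1 × 233 = 233
  Σ(broken) = 3732 kJ
Bonds formed (products):
  C-C: 2 × 356 = 712
  C-Cl: 2 × 338 = 676
  C-H: 6 × 424 = 2544
  Σ(formed) = 3932 kJ
ΔH = Σ(broken) − Σ(formed) = 3732 − 3932 = −200 kJ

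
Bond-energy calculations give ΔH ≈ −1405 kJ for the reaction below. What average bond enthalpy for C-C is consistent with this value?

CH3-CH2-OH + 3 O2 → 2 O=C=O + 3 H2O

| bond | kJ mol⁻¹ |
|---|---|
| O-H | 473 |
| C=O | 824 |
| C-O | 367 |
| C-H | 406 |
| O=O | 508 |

D(C-C) ≈ 335 kJ/mol

Let D be the C-C bond energy.
Σ(broken) = 1×D + 5×406 + 1×367 + 1×473 + 3×508 = 4394 + D
Σ(formed) = 4×824 + 6×473 = 6134
ΔH = Σ(broken) − Σ(formed) = (4394 + D) − (6134) = −1740 + D
Setting this equal to −1405 kJ gives D = 335 kJ/mol.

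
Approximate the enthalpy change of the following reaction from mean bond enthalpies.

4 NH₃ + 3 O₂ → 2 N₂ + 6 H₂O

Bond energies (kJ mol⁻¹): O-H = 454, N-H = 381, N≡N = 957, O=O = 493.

Bonds broken (reactants):
  N-H: 12 × 381 = 4572
  O=O: 3 × 493 = 1479
  Σ(broken) = 6051 kJ
Bonds formed (products):
  N≡N: 2 × 957 = 1914
  O-H: 12 × 454 = 5448
  Σ(formed) = 7362 kJ
ΔH = Σ(broken) − Σ(formed) = 6051 − 7362 = −1311 kJ

ΔH ≈ −1311 kJ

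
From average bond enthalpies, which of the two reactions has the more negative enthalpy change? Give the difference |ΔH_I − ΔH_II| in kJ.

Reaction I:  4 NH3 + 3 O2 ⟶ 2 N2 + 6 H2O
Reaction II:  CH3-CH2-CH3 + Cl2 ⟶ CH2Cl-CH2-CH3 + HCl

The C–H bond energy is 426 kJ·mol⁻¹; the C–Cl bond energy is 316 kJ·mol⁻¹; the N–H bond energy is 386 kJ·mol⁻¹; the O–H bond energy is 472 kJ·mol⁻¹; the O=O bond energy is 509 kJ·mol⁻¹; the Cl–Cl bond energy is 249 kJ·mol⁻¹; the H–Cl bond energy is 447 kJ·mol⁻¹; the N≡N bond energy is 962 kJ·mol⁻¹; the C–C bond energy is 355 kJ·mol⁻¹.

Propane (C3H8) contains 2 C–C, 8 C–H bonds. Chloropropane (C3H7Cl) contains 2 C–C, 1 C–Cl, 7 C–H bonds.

Reaction I:
  Bonds broken (reactants):
    N–H: 12 × 386 = 4632
    O=O: 3 × 509 = 1527
    Σ(broken) = 6159 kJ
  Bonds formed (products):
    N≡N: 2 × 962 = 1924
    O–H: 12 × 472 = 5664
    Σ(formed) = 7588 kJ
  ΔH_I = 6159 − 7588 = −1429 kJ
Reaction II:
  Bonds broken (reactants):
    C–C: 2 × 355 = 710
    C–H: 8 × 426 = 3408
    Cl–Cl: 1 × 249 = 249
    Σ(broken) = 4367 kJ
  Bonds formed (products):
    C–C: 2 × 355 = 710
    C–Cl: 1 × 316 = 316
    C–H: 7 × 426 = 2982
    H–Cl: 1 × 447 = 447
    Σ(formed) = 4455 kJ
  ΔH_II = 4367 − 4455 = −88 kJ
ΔH_I − ΔH_II = −1341 kJ, so reaction I has the more negative ΔH; |ΔH_I − ΔH_II| = 1341 kJ.

Reaction I, by 1341 kJ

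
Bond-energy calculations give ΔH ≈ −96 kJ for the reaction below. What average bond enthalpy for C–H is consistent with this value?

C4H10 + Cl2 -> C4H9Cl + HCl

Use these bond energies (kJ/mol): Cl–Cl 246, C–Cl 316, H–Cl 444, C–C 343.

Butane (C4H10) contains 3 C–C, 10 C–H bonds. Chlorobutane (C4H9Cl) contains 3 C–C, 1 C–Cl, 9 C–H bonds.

D(C–H) ≈ 418 kJ/mol

Let D be the C–H bond energy.
Σ(broken) = 3×343 + 10×D + 1×246 = 1275 + 10D
Σ(formed) = 3×343 + 1×316 + 9×D + 1×444 = 1789 + 9D
ΔH = Σ(broken) − Σ(formed) = (1275 + 10D) − (1789 + 9D) = −514 + D
Setting this equal to −96 kJ gives D = 418 kJ/mol.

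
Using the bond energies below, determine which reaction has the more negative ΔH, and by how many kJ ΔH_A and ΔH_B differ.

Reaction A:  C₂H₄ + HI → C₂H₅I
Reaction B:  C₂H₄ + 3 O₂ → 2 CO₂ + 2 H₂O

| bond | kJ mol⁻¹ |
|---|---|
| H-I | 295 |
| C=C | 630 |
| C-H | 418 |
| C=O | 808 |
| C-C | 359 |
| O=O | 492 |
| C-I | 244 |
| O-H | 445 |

Reaction A:
  Bonds broken (reactants):
    C-H: 4 × 418 = 1672
    C=C: 1 × 630 = 630
    H-I: 1 × 295 = 295
    Σ(broken) = 2597 kJ
  Bonds formed (products):
    C-C: 1 × 359 = 359
    C-H: 5 × 418 = 2090
    C-I: 1 × 244 = 244
    Σ(formed) = 2693 kJ
  ΔH_A = 2597 − 2693 = −96 kJ
Reaction B:
  Bonds broken (reactants):
    C-H: 4 × 418 = 1672
    C=C: 1 × 630 = 630
    O=O: 3 × 492 = 1476
    Σ(broken) = 3778 kJ
  Bonds formed (products):
    C=O: 4 × 808 = 3232
    O-H: 4 × 445 = 1780
    Σ(formed) = 5012 kJ
  ΔH_B = 3778 − 5012 = −1234 kJ
ΔH_A − ΔH_B = +1138 kJ, so reaction B has the more negative ΔH; |ΔH_A − ΔH_B| = 1138 kJ.

Reaction B, by 1138 kJ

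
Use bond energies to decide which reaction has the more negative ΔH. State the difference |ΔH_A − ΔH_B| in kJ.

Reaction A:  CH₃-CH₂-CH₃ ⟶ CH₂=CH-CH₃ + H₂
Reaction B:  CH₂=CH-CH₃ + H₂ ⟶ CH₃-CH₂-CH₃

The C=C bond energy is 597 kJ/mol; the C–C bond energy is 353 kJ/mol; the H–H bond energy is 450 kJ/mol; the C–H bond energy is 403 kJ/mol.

Reaction B, by 224 kJ

Reaction A:
  Bonds broken (reactants):
    C–C: 2 × 353 = 706
    C–H: 8 × 403 = 3224
    Σ(broken) = 3930 kJ
  Bonds formed (products):
    C–C: 1 × 353 = 353
    C–H: 6 × 403 = 2418
    C=C: 1 × 597 = 597
    H–H: 1 × 450 = 450
    Σ(formed) = 3818 kJ
  ΔH_A = 3930 − 3818 = +112 kJ
Reaction B:
  Bonds broken (reactants):
    C–C: 1 × 353 = 353
    C–H: 6 × 403 = 2418
    C=C: 1 × 597 = 597
    H–H: 1 × 450 = 450
    Σ(broken) = 3818 kJ
  Bonds formed (products):
    C–C: 2 × 353 = 706
    C–H: 8 × 403 = 3224
    Σ(formed) = 3930 kJ
  ΔH_B = 3818 − 3930 = −112 kJ
ΔH_A − ΔH_B = +224 kJ, so reaction B has the more negative ΔH; |ΔH_A − ΔH_B| = 224 kJ.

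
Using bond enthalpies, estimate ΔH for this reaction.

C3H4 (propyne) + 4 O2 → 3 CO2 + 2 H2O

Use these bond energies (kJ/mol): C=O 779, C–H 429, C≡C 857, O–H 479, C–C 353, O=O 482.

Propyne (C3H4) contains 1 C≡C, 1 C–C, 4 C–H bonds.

ΔH ≈ −1736 kJ

Bonds broken (reactants):
  C≡C: 1 × 857 = 857
  C–C: 1 × 353 = 353
  C–H: 4 × 429 = 1716
  O=O: 4 × 482 = 1928
  Σ(broken) = 4854 kJ
Bonds formed (products):
  C=O: 6 × 779 = 4674
  O–H: 4 × 479 = 1916
  Σ(formed) = 6590 kJ
ΔH = Σ(broken) − Σ(formed) = 4854 − 6590 = −1736 kJ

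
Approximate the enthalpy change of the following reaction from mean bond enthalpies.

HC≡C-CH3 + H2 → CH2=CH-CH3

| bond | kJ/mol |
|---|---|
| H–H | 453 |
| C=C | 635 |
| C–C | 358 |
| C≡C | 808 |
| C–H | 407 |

Bonds broken (reactants):
  C≡C: 1 × 808 = 808
  C–C: 1 × 358 = 358
  C–H: 4 × 407 = 1628
  H–H: 1 × 453 = 453
  Σ(broken) = 3247 kJ
Bonds formed (products):
  C–C: 1 × 358 = 358
  C–H: 6 × 407 = 2442
  C=C: 1 × 635 = 635
  Σ(formed) = 3435 kJ
ΔH = Σ(broken) − Σ(formed) = 3247 − 3435 = −188 kJ

ΔH ≈ −188 kJ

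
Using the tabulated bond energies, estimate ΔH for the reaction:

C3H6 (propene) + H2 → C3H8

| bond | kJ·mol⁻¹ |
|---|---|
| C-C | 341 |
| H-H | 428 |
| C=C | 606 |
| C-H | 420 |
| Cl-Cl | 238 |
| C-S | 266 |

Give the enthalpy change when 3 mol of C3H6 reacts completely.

ΔH = −441 kJ

Bonds broken (reactants):
  C-C: 1 × 341 = 341
  C-H: 6 × 420 = 2520
  C=C: 1 × 606 = 606
  H-H: 1 × 428 = 428
  Σ(broken) = 3895 kJ
Bonds formed (products):
  C-C: 2 × 341 = 682
  C-H: 8 × 420 = 3360
  Σ(formed) = 4042 kJ
ΔH = Σ(broken) − Σ(formed) = 3895 − 4042 = −147 kJ
For 3× the reaction as written: 3 × (−147) = −441 kJ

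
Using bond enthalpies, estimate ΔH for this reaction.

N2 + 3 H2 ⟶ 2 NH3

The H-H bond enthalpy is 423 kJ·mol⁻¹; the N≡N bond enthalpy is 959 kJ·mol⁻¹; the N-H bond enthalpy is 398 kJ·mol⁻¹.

ΔH ≈ −160 kJ

Bonds broken (reactants):
  H-H: 3 × 423 = 1269
  N≡N: 1 × 959 = 959
  Σ(broken) = 2228 kJ
Bonds formed (products):
  N-H: 6 × 398 = 2388
  Σ(formed) = 2388 kJ
ΔH = Σ(broken) − Σ(formed) = 2228 − 2388 = −160 kJ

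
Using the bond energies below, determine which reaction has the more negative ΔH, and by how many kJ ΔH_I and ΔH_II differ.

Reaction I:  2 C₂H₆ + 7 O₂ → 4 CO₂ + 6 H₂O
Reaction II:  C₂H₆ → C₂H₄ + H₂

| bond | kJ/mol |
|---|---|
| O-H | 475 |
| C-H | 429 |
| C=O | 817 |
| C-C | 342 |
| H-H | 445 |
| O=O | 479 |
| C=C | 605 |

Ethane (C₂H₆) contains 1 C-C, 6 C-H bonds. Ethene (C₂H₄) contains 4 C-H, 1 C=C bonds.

Reaction I, by 3201 kJ

Reaction I:
  Bonds broken (reactants):
    C-C: 2 × 342 = 684
    C-H: 12 × 429 = 5148
    O=O: 7 × 479 = 3353
    Σ(broken) = 9185 kJ
  Bonds formed (products):
    C=O: 8 × 817 = 6536
    O-H: 12 × 475 = 5700
    Σ(formed) = 12236 kJ
  ΔH_I = 9185 − 12236 = −3051 kJ
Reaction II:
  Bonds broken (reactants):
    C-C: 1 × 342 = 342
    C-H: 6 × 429 = 2574
    Σ(broken) = 2916 kJ
  Bonds formed (products):
    C-H: 4 × 429 = 1716
    C=C: 1 × 605 = 605
    H-H: 1 × 445 = 445
    Σ(formed) = 2766 kJ
  ΔH_II = 2916 − 2766 = +150 kJ
ΔH_I − ΔH_II = −3201 kJ, so reaction I has the more negative ΔH; |ΔH_I − ΔH_II| = 3201 kJ.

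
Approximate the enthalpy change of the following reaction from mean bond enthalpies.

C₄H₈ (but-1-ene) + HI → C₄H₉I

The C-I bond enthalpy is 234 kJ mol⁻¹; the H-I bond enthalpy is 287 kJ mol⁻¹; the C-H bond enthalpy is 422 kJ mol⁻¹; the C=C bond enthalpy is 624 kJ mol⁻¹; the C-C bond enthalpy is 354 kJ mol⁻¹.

Bonds broken (reactants):
  C-C: 2 × 354 = 708
  C-H: 8 × 422 = 3376
  C=C: 1 × 624 = 624
  H-I: 1 × 287 = 287
  Σ(broken) = 4995 kJ
Bonds formed (products):
  C-C: 3 × 354 = 1062
  C-H: 9 × 422 = 3798
  C-I: 1 × 234 = 234
  Σ(formed) = 5094 kJ
ΔH = Σ(broken) − Σ(formed) = 4995 − 5094 = −99 kJ

ΔH ≈ −99 kJ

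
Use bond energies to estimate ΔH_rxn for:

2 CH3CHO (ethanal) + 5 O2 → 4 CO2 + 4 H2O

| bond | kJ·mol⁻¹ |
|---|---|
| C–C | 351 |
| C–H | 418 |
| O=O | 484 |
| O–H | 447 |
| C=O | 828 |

Bonds broken (reactants):
  C–C: 2 × 351 = 702
  C–H: 8 × 418 = 3344
  C=O: 2 × 828 = 1656
  O=O: 5 × 484 = 2420
  Σ(broken) = 8122 kJ
Bonds formed (products):
  C=O: 8 × 828 = 6624
  O–H: 8 × 447 = 3576
  Σ(formed) = 10200 kJ
ΔH = Σ(broken) − Σ(formed) = 8122 − 10200 = −2078 kJ

ΔH ≈ −2078 kJ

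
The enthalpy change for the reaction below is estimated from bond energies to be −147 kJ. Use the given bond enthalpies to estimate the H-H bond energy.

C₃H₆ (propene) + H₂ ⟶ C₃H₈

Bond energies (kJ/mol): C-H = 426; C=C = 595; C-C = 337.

Let D be the H-H bond energy.
Σ(broken) = 1×337 + 6×426 + 1×595 + 1×D = 3488 + D
Σ(formed) = 2×337 + 8×426 = 4082
ΔH = Σ(broken) − Σ(formed) = (3488 + D) − (4082) = −594 + D
Setting this equal to −147 kJ gives D = 447 kJ/mol.

D(H-H) ≈ 447 kJ/mol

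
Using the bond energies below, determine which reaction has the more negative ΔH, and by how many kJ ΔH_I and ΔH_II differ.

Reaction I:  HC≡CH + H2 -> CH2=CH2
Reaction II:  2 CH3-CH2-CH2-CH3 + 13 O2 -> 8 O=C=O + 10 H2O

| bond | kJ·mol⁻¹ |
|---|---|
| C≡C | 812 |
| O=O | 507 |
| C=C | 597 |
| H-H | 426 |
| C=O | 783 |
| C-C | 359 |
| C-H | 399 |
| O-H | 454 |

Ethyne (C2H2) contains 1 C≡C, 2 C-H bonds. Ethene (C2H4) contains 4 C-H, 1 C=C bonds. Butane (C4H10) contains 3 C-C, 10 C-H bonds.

Reaction I:
  Bonds broken (reactants):
    C≡C: 1 × 812 = 812
    C-H: 2 × 399 = 798
    H-H: 1 × 426 = 426
    Σ(broken) = 2036 kJ
  Bonds formed (products):
    C-H: 4 × 399 = 1596
    C=C: 1 × 597 = 597
    Σ(formed) = 2193 kJ
  ΔH_I = 2036 − 2193 = −157 kJ
Reaction II:
  Bonds broken (reactants):
    C-C: 6 × 359 = 2154
    C-H: 20 × 399 = 7980
    O=O: 13 × 507 = 6591
    Σ(broken) = 16725 kJ
  Bonds formed (products):
    C=O: 16 × 783 = 12528
    O-H: 20 × 454 = 9080
    Σ(formed) = 21608 kJ
  ΔH_II = 16725 − 21608 = −4883 kJ
ΔH_I − ΔH_II = +4726 kJ, so reaction II has the more negative ΔH; |ΔH_I − ΔH_II| = 4726 kJ.

Reaction II, by 4726 kJ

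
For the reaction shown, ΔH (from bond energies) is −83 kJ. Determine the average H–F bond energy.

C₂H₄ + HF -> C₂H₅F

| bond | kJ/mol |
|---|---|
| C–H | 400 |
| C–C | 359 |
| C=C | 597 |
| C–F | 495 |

Let D be the H–F bond energy.
Σ(broken) = 4×400 + 1×597 + 1×D = 2197 + D
Σ(formed) = 1×359 + 1×495 + 5×400 = 2854
ΔH = Σ(broken) − Σ(formed) = (2197 + D) − (2854) = −657 + D
Setting this equal to −83 kJ gives D = 574 kJ/mol.

D(H–F) ≈ 574 kJ/mol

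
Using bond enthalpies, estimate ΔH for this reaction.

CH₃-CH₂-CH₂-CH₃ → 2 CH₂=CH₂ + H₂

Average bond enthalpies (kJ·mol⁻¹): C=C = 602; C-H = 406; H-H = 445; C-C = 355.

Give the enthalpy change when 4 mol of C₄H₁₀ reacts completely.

ΔH = +912 kJ

Bonds broken (reactants):
  C-C: 3 × 355 = 1065
  C-H: 10 × 406 = 4060
  Σ(broken) = 5125 kJ
Bonds formed (products):
  C-H: 8 × 406 = 3248
  C=C: 2 × 602 = 1204
  H-H: 1 × 445 = 445
  Σ(formed) = 4897 kJ
ΔH = Σ(broken) − Σ(formed) = 5125 − 4897 = +228 kJ
For 4× the reaction as written: 4 × (+228) = +912 kJ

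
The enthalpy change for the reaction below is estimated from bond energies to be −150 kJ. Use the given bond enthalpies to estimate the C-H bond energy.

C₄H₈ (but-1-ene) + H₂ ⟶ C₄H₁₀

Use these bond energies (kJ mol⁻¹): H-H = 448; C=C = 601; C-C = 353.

Let D be the C-H bond energy.
Σ(broken) = 2×353 + 8×D + 1×601 + 1×448 = 1755 + 8D
Σ(formed) = 3×353 + 10×D = 1059 + 10D
ΔH = Σ(broken) − Σ(formed) = (1755 + 8D) − (1059 + 10D) = +696 − 2D
Setting this equal to −150 kJ gives 2D = 846, so D = 423 kJ/mol.

D(C-H) ≈ 423 kJ/mol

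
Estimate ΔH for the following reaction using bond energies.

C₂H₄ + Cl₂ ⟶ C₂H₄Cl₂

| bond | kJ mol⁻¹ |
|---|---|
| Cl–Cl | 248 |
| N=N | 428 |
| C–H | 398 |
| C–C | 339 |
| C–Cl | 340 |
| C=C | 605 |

ΔH ≈ −166 kJ

Bonds broken (reactants):
  C–H: 4 × 398 = 1592
  C=C: 1 × 605 = 605
  Cl–Cl: 1 × 248 = 248
  Σ(broken) = 2445 kJ
Bonds formed (products):
  C–C: 1 × 339 = 339
  C–Cl: 2 × 340 = 680
  C–H: 4 × 398 = 1592
  Σ(formed) = 2611 kJ
ΔH = Σ(broken) − Σ(formed) = 2445 − 2611 = −166 kJ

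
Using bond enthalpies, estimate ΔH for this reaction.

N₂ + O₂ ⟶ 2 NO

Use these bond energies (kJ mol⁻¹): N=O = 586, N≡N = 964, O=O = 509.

Bonds broken (reactants):
  N≡N: 1 × 964 = 964
  O=O: 1 × 509 = 509
  Σ(broken) = 1473 kJ
Bonds formed (products):
  N=O: 2 × 586 = 1172
  Σ(formed) = 1172 kJ
ΔH = Σ(broken) − Σ(formed) = 1473 − 1172 = +301 kJ

ΔH ≈ +301 kJ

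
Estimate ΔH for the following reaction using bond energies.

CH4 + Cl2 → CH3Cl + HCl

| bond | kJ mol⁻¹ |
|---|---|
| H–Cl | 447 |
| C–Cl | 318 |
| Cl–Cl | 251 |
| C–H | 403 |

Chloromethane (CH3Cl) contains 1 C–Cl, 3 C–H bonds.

ΔH ≈ −111 kJ

Bonds broken (reactants):
  C–H: 4 × 403 = 1612
  Cl–Cl: 1 × 251 = 251
  Σ(broken) = 1863 kJ
Bonds formed (products):
  C–Cl: 1 × 318 = 318
  C–H: 3 × 403 = 1209
  H–Cl: 1 × 447 = 447
  Σ(formed) = 1974 kJ
ΔH = Σ(broken) − Σ(formed) = 1863 − 1974 = −111 kJ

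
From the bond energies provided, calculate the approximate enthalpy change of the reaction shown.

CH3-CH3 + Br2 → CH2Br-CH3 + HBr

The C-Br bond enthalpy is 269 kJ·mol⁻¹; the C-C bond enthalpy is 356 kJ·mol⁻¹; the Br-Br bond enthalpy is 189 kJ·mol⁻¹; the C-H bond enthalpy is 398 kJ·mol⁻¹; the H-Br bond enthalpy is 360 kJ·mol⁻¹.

ΔH ≈ −42 kJ

Bonds broken (reactants):
  Br-Br: 1 × 189 = 189
  C-C: 1 × 356 = 356
  C-H: 6 × 398 = 2388
  Σ(broken) = 2933 kJ
Bonds formed (products):
  C-Br: 1 × 269 = 269
  C-C: 1 × 356 = 356
  C-H: 5 × 398 = 1990
  H-Br: 1 × 360 = 360
  Σ(formed) = 2975 kJ
ΔH = Σ(broken) − Σ(formed) = 2933 − 2975 = −42 kJ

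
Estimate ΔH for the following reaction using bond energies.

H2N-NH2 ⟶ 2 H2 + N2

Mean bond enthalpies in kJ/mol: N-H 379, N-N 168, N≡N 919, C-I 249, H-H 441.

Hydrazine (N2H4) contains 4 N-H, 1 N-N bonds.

Bonds broken (reactants):
  N-H: 4 × 379 = 1516
  N-N: 1 × 168 = 168
  Σ(broken) = 1684 kJ
Bonds formed (products):
  H-H: 2 × 441 = 882
  N≡N: 1 × 919 = 919
  Σ(formed) = 1801 kJ
ΔH = Σ(broken) − Σ(formed) = 1684 − 1801 = −117 kJ

ΔH ≈ −117 kJ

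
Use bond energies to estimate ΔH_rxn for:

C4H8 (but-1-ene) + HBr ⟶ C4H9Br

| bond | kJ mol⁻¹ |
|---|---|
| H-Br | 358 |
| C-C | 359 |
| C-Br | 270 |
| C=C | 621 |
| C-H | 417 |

ΔH ≈ −67 kJ

Bonds broken (reactants):
  C-C: 2 × 359 = 718
  C-H: 8 × 417 = 3336
  C=C: 1 × 621 = 621
  H-Br: 1 × 358 = 358
  Σ(broken) = 5033 kJ
Bonds formed (products):
  C-Br: 1 × 270 = 270
  C-C: 3 × 359 = 1077
  C-H: 9 × 417 = 3753
  Σ(formed) = 5100 kJ
ΔH = Σ(broken) − Σ(formed) = 5033 − 5100 = −67 kJ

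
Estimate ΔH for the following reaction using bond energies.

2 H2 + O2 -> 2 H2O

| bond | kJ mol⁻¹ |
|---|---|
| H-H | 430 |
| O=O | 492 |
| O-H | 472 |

Bonds broken (reactants):
  H-H: 2 × 430 = 860
  O=O: 1 × 492 = 492
  Σ(broken) = 1352 kJ
Bonds formed (products):
  O-H: 4 × 472 = 1888
  Σ(formed) = 1888 kJ
ΔH = Σ(broken) − Σ(formed) = 1352 − 1888 = −536 kJ

ΔH ≈ −536 kJ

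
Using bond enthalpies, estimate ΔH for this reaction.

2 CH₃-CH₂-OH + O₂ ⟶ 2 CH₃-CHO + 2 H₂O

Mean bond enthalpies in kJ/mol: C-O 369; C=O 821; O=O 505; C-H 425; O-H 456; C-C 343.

ΔH ≈ −461 kJ

Bonds broken (reactants):
  C-C: 2 × 343 = 686
  C-H: 10 × 425 = 4250
  C-O: 2 × 369 = 738
  O-H: 2 × 456 = 912
  O=O: 1 × 505 = 505
  Σ(broken) = 7091 kJ
Bonds formed (products):
  C-C: 2 × 343 = 686
  C-H: 8 × 425 = 3400
  C=O: 2 × 821 = 1642
  O-H: 4 × 456 = 1824
  Σ(formed) = 7552 kJ
ΔH = Σ(broken) − Σ(formed) = 7091 − 7552 = −461 kJ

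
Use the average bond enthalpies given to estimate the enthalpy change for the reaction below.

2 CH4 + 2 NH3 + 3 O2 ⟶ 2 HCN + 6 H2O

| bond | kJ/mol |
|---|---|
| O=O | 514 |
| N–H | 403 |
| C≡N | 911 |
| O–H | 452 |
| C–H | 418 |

ΔH ≈ −778 kJ

Bonds broken (reactants):
  C–H: 8 × 418 = 3344
  N–H: 6 × 403 = 2418
  O=O: 3 × 514 = 1542
  Σ(broken) = 7304 kJ
Bonds formed (products):
  C≡N: 2 × 911 = 1822
  C–H: 2 × 418 = 836
  O–H: 12 × 452 = 5424
  Σ(formed) = 8082 kJ
ΔH = Σ(broken) − Σ(formed) = 7304 − 8082 = −778 kJ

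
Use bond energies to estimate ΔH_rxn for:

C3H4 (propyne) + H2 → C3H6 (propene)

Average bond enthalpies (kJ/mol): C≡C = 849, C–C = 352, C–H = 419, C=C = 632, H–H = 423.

Bonds broken (reactants):
  C≡C: 1 × 849 = 849
  C–C: 1 × 352 = 352
  C–H: 4 × 419 = 1676
  H–H: 1 × 423 = 423
  Σ(broken) = 3300 kJ
Bonds formed (products):
  C–C: 1 × 352 = 352
  C–H: 6 × 419 = 2514
  C=C: 1 × 632 = 632
  Σ(formed) = 3498 kJ
ΔH = Σ(broken) − Σ(formed) = 3300 − 3498 = −198 kJ

ΔH ≈ −198 kJ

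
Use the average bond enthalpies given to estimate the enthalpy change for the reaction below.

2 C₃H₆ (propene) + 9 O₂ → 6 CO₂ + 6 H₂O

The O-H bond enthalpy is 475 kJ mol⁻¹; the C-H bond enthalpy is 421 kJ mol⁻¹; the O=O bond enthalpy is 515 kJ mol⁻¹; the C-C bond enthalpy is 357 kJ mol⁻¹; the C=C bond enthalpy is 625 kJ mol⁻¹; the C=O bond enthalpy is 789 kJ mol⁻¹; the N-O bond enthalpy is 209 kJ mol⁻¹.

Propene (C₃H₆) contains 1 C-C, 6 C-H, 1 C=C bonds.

ΔH ≈ −3517 kJ

Bonds broken (reactants):
  C-C: 2 × 357 = 714
  C-H: 12 × 421 = 5052
  C=C: 2 × 625 = 1250
  O=O: 9 × 515 = 4635
  Σ(broken) = 11651 kJ
Bonds formed (products):
  C=O: 12 × 789 = 9468
  O-H: 12 × 475 = 5700
  Σ(formed) = 15168 kJ
ΔH = Σ(broken) − Σ(formed) = 11651 − 15168 = −3517 kJ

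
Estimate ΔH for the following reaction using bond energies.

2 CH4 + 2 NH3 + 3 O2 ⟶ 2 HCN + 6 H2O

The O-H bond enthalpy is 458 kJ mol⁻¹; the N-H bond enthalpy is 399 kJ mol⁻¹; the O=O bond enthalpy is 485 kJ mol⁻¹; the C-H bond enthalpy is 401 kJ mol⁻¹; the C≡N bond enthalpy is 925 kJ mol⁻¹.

Bonds broken (reactants):
  C-H: 8 × 401 = 3208
  N-H: 6 × 399 = 2394
  O=O: 3 × 485 = 1455
  Σ(broken) = 7057 kJ
Bonds formed (products):
  C≡N: 2 × 925 = 1850
  C-H: 2 × 401 = 802
  O-H: 12 × 458 = 5496
  Σ(formed) = 8148 kJ
ΔH = Σ(broken) − Σ(formed) = 7057 − 8148 = −1091 kJ

ΔH ≈ −1091 kJ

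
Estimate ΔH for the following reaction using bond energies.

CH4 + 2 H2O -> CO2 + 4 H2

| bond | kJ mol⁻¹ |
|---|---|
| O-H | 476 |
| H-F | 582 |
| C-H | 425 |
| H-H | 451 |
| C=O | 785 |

ΔH ≈ +230 kJ

Bonds broken (reactants):
  C-H: 4 × 425 = 1700
  O-H: 4 × 476 = 1904
  Σ(broken) = 3604 kJ
Bonds formed (products):
  C=O: 2 × 785 = 1570
  H-H: 4 × 451 = 1804
  Σ(formed) = 3374 kJ
ΔH = Σ(broken) − Σ(formed) = 3604 − 3374 = +230 kJ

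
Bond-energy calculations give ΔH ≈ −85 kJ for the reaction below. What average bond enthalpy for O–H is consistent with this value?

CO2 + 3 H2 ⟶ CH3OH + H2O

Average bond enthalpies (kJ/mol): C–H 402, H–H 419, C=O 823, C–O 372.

Let D be the O–H bond energy.
Σ(broken) = 2×823 + 3×419 = 2903
Σ(formed) = 3×402 + 1×372 + 3×D = 1578 + 3D
ΔH = Σ(broken) − Σ(formed) = (2903) − (1578 + 3D) = +1325 − 3D
Setting this equal to −85 kJ gives 3D = 1410, so D = 470 kJ/mol.

D(O–H) ≈ 470 kJ/mol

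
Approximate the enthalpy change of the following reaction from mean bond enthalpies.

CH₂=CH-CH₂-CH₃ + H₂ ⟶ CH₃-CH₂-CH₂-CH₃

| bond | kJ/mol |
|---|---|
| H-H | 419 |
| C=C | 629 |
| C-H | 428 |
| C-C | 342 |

ΔH ≈ −150 kJ

Bonds broken (reactants):
  C-C: 2 × 342 = 684
  C-H: 8 × 428 = 3424
  C=C: 1 × 629 = 629
  H-H: 1 × 419 = 419
  Σ(broken) = 5156 kJ
Bonds formed (products):
  C-C: 3 × 342 = 1026
  C-H: 10 × 428 = 4280
  Σ(formed) = 5306 kJ
ΔH = Σ(broken) − Σ(formed) = 5156 − 5306 = −150 kJ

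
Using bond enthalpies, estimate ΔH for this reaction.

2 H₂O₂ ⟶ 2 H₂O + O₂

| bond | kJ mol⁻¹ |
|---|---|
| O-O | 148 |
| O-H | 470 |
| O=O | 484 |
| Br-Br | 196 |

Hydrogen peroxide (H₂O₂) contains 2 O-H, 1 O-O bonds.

Bonds broken (reactants):
  O-H: 4 × 470 = 1880
  O-O: 2 × 148 = 296
  Σ(broken) = 2176 kJ
Bonds formed (products):
  O-H: 4 × 470 = 1880
  O=O: 1 × 484 = 484
  Σ(formed) = 2364 kJ
ΔH = Σ(broken) − Σ(formed) = 2176 − 2364 = −188 kJ

ΔH ≈ −188 kJ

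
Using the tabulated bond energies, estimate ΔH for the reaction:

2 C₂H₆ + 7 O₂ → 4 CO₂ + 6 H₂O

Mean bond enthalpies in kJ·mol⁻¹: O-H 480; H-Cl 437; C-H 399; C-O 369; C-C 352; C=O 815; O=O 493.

ΔH ≈ −3337 kJ

Bonds broken (reactants):
  C-C: 2 × 352 = 704
  C-H: 12 × 399 = 4788
  O=O: 7 × 493 = 3451
  Σ(broken) = 8943 kJ
Bonds formed (products):
  C=O: 8 × 815 = 6520
  O-H: 12 × 480 = 5760
  Σ(formed) = 12280 kJ
ΔH = Σ(broken) − Σ(formed) = 8943 − 12280 = −3337 kJ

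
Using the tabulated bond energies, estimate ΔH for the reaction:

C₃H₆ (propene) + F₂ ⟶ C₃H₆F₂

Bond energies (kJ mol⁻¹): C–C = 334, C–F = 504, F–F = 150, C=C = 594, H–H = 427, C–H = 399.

ΔH ≈ −598 kJ

Bonds broken (reactants):
  C–C: 1 × 334 = 334
  C–H: 6 × 399 = 2394
  C=C: 1 × 594 = 594
  F–F: 1 × 150 = 150
  Σ(broken) = 3472 kJ
Bonds formed (products):
  C–C: 2 × 334 = 668
  C–F: 2 × 504 = 1008
  C–H: 6 × 399 = 2394
  Σ(formed) = 4070 kJ
ΔH = Σ(broken) − Σ(formed) = 3472 − 4070 = −598 kJ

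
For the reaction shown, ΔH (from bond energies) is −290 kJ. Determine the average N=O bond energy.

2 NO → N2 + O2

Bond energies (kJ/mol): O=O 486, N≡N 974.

Let D be the N=O bond energy.
Σ(broken) = 2×D = 2D
Σ(formed) = 1×974 + 1×486 = 1460
ΔH = Σ(broken) − Σ(formed) = (2D) − (1460) = −1460 + 2D
Setting this equal to −290 kJ gives 2D = 1170, so D = 585 kJ/mol.

D(N=O) ≈ 585 kJ/mol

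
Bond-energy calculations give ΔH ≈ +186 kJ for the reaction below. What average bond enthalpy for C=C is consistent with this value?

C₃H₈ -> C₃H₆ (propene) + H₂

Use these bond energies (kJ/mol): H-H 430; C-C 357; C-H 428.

Let D be the C=C bond energy.
Σ(broken) = 2×357 + 8×428 = 4138
Σ(formed) = 1×357 + 6×428 + 1×D + 1×430 = 3355 + D
ΔH = Σ(broken) − Σ(formed) = (4138) − (3355 + D) = +783 − D
Setting this equal to +186 kJ gives D = 597 kJ/mol.

D(C=C) ≈ 597 kJ/mol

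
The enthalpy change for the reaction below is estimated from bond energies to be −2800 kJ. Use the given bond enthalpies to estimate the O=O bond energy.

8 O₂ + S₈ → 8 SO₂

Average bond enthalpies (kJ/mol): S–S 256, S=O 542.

Let D be the O=O bond energy.
Σ(broken) = 8×D + 8×256 = 2048 + 8D
Σ(formed) = 16×542 = 8672
ΔH = Σ(broken) − Σ(formed) = (2048 + 8D) − (8672) = −6624 + 8D
Setting this equal to −2800 kJ gives 8D = 3824, so D = 478 kJ/mol.

D(O=O) ≈ 478 kJ/mol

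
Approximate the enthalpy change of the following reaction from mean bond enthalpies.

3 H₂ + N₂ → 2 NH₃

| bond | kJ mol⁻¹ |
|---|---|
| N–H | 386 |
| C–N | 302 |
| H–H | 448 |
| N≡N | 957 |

ΔH ≈ −15 kJ

Bonds broken (reactants):
  H–H: 3 × 448 = 1344
  N≡N: 1 × 957 = 957
  Σ(broken) = 2301 kJ
Bonds formed (products):
  N–H: 6 × 386 = 2316
  Σ(formed) = 2316 kJ
ΔH = Σ(broken) − Σ(formed) = 2301 − 2316 = −15 kJ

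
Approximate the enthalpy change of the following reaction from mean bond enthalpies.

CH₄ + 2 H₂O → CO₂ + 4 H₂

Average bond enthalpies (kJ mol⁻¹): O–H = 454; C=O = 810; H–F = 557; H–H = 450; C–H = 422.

ΔH ≈ +84 kJ

Bonds broken (reactants):
  C–H: 4 × 422 = 1688
  O–H: 4 × 454 = 1816
  Σ(broken) = 3504 kJ
Bonds formed (products):
  C=O: 2 × 810 = 1620
  H–H: 4 × 450 = 1800
  Σ(formed) = 3420 kJ
ΔH = Σ(broken) − Σ(formed) = 3504 − 3420 = +84 kJ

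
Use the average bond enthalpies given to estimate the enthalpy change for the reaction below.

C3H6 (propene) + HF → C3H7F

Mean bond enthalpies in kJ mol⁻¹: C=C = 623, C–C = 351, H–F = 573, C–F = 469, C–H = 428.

Bonds broken (reactants):
  C–C: 1 × 351 = 351
  C–H: 6 × 428 = 2568
  C=C: 1 × 623 = 623
  H–F: 1 × 573 = 573
  Σ(broken) = 4115 kJ
Bonds formed (products):
  C–C: 2 × 351 = 702
  C–F: 1 × 469 = 469
  C–H: 7 × 428 = 2996
  Σ(formed) = 4167 kJ
ΔH = Σ(broken) − Σ(formed) = 4115 − 4167 = −52 kJ

ΔH ≈ −52 kJ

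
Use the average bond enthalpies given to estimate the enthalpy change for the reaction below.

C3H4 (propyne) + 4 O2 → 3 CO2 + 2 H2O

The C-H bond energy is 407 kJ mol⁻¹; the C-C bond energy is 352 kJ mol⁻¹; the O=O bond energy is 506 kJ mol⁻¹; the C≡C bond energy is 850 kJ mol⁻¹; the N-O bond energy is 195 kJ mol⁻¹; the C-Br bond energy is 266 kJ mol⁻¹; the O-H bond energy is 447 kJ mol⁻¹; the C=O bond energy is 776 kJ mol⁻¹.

Bonds broken (reactants):
  C≡C: 1 × 850 = 850
  C-C: 1 × 352 = 352
  C-H: 4 × 407 = 1628
  O=O: 4 × 506 = 2024
  Σ(broken) = 4854 kJ
Bonds formed (products):
  C=O: 6 × 776 = 4656
  O-H: 4 × 447 = 1788
  Σ(formed) = 6444 kJ
ΔH = Σ(broken) − Σ(formed) = 4854 − 6444 = −1590 kJ

ΔH ≈ −1590 kJ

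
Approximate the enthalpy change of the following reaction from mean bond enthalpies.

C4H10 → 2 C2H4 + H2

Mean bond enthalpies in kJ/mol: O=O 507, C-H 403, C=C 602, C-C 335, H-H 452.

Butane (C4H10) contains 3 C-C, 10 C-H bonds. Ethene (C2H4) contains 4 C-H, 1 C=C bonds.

Bonds broken (reactants):
  C-C: 3 × 335 = 1005
  C-H: 10 × 403 = 4030
  Σ(broken) = 5035 kJ
Bonds formed (products):
  C-H: 8 × 403 = 3224
  C=C: 2 × 602 = 1204
  H-H: 1 × 452 = 452
  Σ(formed) = 4880 kJ
ΔH = Σ(broken) − Σ(formed) = 5035 − 4880 = +155 kJ

ΔH ≈ +155 kJ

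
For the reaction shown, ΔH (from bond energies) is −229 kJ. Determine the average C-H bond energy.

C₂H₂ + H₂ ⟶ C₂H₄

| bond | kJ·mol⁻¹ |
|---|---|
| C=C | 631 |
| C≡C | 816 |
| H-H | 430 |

D(C-H) ≈ 422 kJ/mol

Let D be the C-H bond energy.
Σ(broken) = 1×816 + 2×D + 1×430 = 1246 + 2D
Σ(formed) = 4×D + 1×631 = 631 + 4D
ΔH = Σ(broken) − Σ(formed) = (1246 + 2D) − (631 + 4D) = +615 − 2D
Setting this equal to −229 kJ gives 2D = 844, so D = 422 kJ/mol.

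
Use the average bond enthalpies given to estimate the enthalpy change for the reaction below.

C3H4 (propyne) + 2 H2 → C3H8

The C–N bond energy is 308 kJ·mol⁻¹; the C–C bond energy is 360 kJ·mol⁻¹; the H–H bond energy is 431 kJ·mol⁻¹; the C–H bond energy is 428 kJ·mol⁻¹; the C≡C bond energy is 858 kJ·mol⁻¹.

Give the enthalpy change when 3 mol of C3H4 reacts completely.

ΔH = −1056 kJ

Bonds broken (reactants):
  C≡C: 1 × 858 = 858
  C–C: 1 × 360 = 360
  C–H: 4 × 428 = 1712
  H–H: 2 × 431 = 862
  Σ(broken) = 3792 kJ
Bonds formed (products):
  C–C: 2 × 360 = 720
  C–H: 8 × 428 = 3424
  Σ(formed) = 4144 kJ
ΔH = Σ(broken) − Σ(formed) = 3792 − 4144 = −352 kJ
For 3× the reaction as written: 3 × (−352) = −1056 kJ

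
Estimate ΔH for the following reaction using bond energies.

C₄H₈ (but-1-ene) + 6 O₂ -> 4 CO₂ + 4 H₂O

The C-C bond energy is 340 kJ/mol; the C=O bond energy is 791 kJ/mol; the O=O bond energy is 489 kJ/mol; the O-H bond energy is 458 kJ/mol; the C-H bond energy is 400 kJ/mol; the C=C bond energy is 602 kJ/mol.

Bonds broken (reactants):
  C-C: 2 × 340 = 680
  C-H: 8 × 400 = 3200
  C=C: 1 × 602 = 602
  O=O: 6 × 489 = 2934
  Σ(broken) = 7416 kJ
Bonds formed (products):
  C=O: 8 × 791 = 6328
  O-H: 8 × 458 = 3664
  Σ(formed) = 9992 kJ
ΔH = Σ(broken) − Σ(formed) = 7416 − 9992 = −2576 kJ

ΔH ≈ −2576 kJ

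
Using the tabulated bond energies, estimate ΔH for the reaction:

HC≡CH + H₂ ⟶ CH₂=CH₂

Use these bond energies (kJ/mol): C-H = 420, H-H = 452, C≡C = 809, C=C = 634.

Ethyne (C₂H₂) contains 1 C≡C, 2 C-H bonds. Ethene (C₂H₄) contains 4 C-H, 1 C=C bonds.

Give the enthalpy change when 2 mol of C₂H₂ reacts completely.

ΔH = −426 kJ

Bonds broken (reactants):
  C≡C: 1 × 809 = 809
  C-H: 2 × 420 = 840
  H-H: 1 × 452 = 452
  Σ(broken) = 2101 kJ
Bonds formed (products):
  C-H: 4 × 420 = 1680
  C=C: 1 × 634 = 634
  Σ(formed) = 2314 kJ
ΔH = Σ(broken) − Σ(formed) = 2101 − 2314 = −213 kJ
For 2× the reaction as written: 2 × (−213) = −426 kJ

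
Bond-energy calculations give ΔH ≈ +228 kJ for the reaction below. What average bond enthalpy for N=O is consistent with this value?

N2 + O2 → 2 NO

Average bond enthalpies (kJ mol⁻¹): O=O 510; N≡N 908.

D(N=O) ≈ 595 kJ/mol

Let D be the N=O bond energy.
Σ(broken) = 1×908 + 1×510 = 1418
Σ(formed) = 2×D = 2D
ΔH = Σ(broken) − Σ(formed) = (1418) − (2D) = +1418 − 2D
Setting this equal to +228 kJ gives 2D = 1190, so D = 595 kJ/mol.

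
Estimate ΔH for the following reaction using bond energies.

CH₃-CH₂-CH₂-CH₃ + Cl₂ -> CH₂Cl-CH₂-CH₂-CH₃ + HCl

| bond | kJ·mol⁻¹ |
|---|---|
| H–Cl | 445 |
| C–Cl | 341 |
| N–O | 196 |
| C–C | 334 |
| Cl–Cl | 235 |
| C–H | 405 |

Bonds broken (reactants):
  C–C: 3 × 334 = 1002
  C–H: 10 × 405 = 4050
  Cl–Cl: 1 × 235 = 235
  Σ(broken) = 5287 kJ
Bonds formed (products):
  C–C: 3 × 334 = 1002
  C–Cl: 1 × 341 = 341
  C–H: 9 × 405 = 3645
  H–Cl: 1 × 445 = 445
  Σ(formed) = 5433 kJ
ΔH = Σ(broken) − Σ(formed) = 5287 − 5433 = −146 kJ

ΔH ≈ −146 kJ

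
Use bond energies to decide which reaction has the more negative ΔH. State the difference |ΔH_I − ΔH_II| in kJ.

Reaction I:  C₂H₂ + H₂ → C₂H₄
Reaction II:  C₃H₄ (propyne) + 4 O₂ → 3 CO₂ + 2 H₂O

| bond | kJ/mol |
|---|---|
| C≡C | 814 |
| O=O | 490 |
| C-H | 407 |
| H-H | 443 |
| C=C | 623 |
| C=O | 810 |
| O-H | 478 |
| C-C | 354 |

Reaction I:
  Bonds broken (reactants):
    C≡C: 1 × 814 = 814
    C-H: 2 × 407 = 814
    H-H: 1 × 443 = 443
    Σ(broken) = 2071 kJ
  Bonds formed (products):
    C-H: 4 × 407 = 1628
    C=C: 1 × 623 = 623
    Σ(formed) = 2251 kJ
  ΔH_I = 2071 − 2251 = −180 kJ
Reaction II:
  Bonds broken (reactants):
    C≡C: 1 × 814 = 814
    C-C: 1 × 354 = 354
    C-H: 4 × 407 = 1628
    O=O: 4 × 490 = 1960
    Σ(broken) = 4756 kJ
  Bonds formed (products):
    C=O: 6 × 810 = 4860
    O-H: 4 × 478 = 1912
    Σ(formed) = 6772 kJ
  ΔH_II = 4756 − 6772 = −2016 kJ
ΔH_I − ΔH_II = +1836 kJ, so reaction II has the more negative ΔH; |ΔH_I − ΔH_II| = 1836 kJ.

Reaction II, by 1836 kJ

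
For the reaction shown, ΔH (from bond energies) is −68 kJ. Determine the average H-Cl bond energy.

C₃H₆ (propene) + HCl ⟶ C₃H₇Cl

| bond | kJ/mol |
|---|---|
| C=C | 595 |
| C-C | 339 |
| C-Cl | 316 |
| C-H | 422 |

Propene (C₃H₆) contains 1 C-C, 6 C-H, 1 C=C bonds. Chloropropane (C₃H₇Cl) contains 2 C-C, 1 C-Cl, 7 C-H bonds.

D(H-Cl) ≈ 414 kJ/mol

Let D be the H-Cl bond energy.
Σ(broken) = 1×339 + 6×422 + 1×595 + 1×D = 3466 + D
Σ(formed) = 2×339 + 1×316 + 7×422 = 3948
ΔH = Σ(broken) − Σ(formed) = (3466 + D) − (3948) = −482 + D
Setting this equal to −68 kJ gives D = 414 kJ/mol.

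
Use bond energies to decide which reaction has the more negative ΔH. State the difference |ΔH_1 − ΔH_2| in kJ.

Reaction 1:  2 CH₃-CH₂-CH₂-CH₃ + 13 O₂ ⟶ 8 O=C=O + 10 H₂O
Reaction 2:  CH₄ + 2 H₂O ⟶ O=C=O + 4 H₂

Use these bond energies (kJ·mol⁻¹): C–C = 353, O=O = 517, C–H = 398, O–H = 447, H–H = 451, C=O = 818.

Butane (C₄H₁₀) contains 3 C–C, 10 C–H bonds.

Reaction 1, by 5169 kJ

Reaction 1:
  Bonds broken (reactants):
    C–C: 6 × 353 = 2118
    C–H: 20 × 398 = 7960
    O=O: 13 × 517 = 6721
    Σ(broken) = 16799 kJ
  Bonds formed (products):
    C=O: 16 × 818 = 13088
    O–H: 20 × 447 = 8940
    Σ(formed) = 22028 kJ
  ΔH_1 = 16799 − 22028 = −5229 kJ
Reaction 2:
  Bonds broken (reactants):
    C–H: 4 × 398 = 1592
    O–H: 4 × 447 = 1788
    Σ(broken) = 3380 kJ
  Bonds formed (products):
    C=O: 2 × 818 = 1636
    H–H: 4 × 451 = 1804
    Σ(formed) = 3440 kJ
  ΔH_2 = 3380 − 3440 = −60 kJ
ΔH_1 − ΔH_2 = −5169 kJ, so reaction 1 has the more negative ΔH; |ΔH_1 − ΔH_2| = 5169 kJ.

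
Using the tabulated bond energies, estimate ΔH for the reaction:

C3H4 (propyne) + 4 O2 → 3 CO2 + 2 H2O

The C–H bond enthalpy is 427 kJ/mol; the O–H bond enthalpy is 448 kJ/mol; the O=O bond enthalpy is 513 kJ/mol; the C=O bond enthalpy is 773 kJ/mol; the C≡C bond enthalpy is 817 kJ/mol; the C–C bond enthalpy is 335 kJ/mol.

Bonds broken (reactants):
  C≡C: 1 × 817 = 817
  C–C: 1 × 335 = 335
  C–H: 4 × 427 = 1708
  O=O: 4 × 513 = 2052
  Σ(broken) = 4912 kJ
Bonds formed (products):
  C=O: 6 × 773 = 4638
  O–H: 4 × 448 = 1792
  Σ(formed) = 6430 kJ
ΔH = Σ(broken) − Σ(formed) = 4912 − 6430 = −1518 kJ

ΔH ≈ −1518 kJ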